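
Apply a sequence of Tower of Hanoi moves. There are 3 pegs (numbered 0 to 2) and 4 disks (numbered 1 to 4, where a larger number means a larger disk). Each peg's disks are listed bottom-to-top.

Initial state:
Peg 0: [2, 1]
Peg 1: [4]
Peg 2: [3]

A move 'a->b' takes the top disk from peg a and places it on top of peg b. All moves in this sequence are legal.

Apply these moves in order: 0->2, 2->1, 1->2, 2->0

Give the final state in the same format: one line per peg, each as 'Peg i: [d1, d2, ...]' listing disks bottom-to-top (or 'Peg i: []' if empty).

After move 1 (0->2):
Peg 0: [2]
Peg 1: [4]
Peg 2: [3, 1]

After move 2 (2->1):
Peg 0: [2]
Peg 1: [4, 1]
Peg 2: [3]

After move 3 (1->2):
Peg 0: [2]
Peg 1: [4]
Peg 2: [3, 1]

After move 4 (2->0):
Peg 0: [2, 1]
Peg 1: [4]
Peg 2: [3]

Answer: Peg 0: [2, 1]
Peg 1: [4]
Peg 2: [3]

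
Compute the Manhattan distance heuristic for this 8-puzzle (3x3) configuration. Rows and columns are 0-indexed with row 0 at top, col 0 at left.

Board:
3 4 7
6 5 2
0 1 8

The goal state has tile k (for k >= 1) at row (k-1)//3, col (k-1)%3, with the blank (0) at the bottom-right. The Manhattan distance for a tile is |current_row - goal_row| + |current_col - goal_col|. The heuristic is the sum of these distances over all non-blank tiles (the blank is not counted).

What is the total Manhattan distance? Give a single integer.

Tile 3: at (0,0), goal (0,2), distance |0-0|+|0-2| = 2
Tile 4: at (0,1), goal (1,0), distance |0-1|+|1-0| = 2
Tile 7: at (0,2), goal (2,0), distance |0-2|+|2-0| = 4
Tile 6: at (1,0), goal (1,2), distance |1-1|+|0-2| = 2
Tile 5: at (1,1), goal (1,1), distance |1-1|+|1-1| = 0
Tile 2: at (1,2), goal (0,1), distance |1-0|+|2-1| = 2
Tile 1: at (2,1), goal (0,0), distance |2-0|+|1-0| = 3
Tile 8: at (2,2), goal (2,1), distance |2-2|+|2-1| = 1
Sum: 2 + 2 + 4 + 2 + 0 + 2 + 3 + 1 = 16

Answer: 16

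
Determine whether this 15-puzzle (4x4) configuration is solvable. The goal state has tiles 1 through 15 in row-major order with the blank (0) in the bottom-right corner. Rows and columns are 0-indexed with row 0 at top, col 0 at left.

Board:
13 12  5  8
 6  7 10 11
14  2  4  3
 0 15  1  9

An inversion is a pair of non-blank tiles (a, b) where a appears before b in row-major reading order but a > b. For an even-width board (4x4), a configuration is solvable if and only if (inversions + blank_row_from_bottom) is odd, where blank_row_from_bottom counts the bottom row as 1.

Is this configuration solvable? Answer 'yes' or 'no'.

Inversions: 62
Blank is in row 3 (0-indexed from top), which is row 1 counting from the bottom (bottom = 1).
62 + 1 = 63, which is odd, so the puzzle is solvable.

Answer: yes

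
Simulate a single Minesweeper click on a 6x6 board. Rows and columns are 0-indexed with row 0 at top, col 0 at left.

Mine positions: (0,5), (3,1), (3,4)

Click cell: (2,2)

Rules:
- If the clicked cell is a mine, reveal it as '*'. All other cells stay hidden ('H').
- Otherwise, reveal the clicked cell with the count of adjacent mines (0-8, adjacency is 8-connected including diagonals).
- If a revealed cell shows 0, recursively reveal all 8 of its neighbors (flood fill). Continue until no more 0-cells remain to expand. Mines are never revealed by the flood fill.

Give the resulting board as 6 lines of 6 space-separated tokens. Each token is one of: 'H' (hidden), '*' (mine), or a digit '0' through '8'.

H H H H H H
H H H H H H
H H 1 H H H
H H H H H H
H H H H H H
H H H H H H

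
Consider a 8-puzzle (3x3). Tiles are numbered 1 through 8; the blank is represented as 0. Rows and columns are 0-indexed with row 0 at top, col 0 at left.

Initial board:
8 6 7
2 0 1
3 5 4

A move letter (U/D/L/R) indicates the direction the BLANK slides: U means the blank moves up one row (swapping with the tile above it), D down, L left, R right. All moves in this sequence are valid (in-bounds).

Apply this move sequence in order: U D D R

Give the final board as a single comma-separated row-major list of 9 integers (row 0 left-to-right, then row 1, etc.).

Answer: 8, 6, 7, 2, 5, 1, 3, 4, 0

Derivation:
After move 1 (U):
8 0 7
2 6 1
3 5 4

After move 2 (D):
8 6 7
2 0 1
3 5 4

After move 3 (D):
8 6 7
2 5 1
3 0 4

After move 4 (R):
8 6 7
2 5 1
3 4 0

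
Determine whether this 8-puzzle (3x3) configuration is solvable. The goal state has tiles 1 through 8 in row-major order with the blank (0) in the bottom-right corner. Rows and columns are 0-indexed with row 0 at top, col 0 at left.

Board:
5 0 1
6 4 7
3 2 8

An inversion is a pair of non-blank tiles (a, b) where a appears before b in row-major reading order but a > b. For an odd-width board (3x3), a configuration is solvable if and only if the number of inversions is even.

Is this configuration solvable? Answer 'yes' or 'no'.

Answer: yes

Derivation:
Inversions (pairs i<j in row-major order where tile[i] > tile[j] > 0): 12
12 is even, so the puzzle is solvable.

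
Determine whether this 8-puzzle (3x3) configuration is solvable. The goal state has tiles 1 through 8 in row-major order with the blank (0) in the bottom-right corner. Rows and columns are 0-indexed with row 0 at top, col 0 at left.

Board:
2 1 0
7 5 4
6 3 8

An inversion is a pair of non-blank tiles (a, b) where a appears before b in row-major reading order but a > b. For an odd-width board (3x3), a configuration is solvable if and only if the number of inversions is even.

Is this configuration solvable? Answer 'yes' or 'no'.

Inversions (pairs i<j in row-major order where tile[i] > tile[j] > 0): 9
9 is odd, so the puzzle is not solvable.

Answer: no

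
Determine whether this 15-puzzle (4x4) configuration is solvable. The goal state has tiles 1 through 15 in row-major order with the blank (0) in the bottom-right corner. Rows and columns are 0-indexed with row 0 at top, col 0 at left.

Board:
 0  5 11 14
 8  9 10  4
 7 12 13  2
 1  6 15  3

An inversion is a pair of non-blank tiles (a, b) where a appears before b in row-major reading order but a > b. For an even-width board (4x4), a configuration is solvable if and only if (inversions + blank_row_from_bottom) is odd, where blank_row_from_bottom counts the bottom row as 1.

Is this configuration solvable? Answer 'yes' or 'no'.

Inversions: 60
Blank is in row 0 (0-indexed from top), which is row 4 counting from the bottom (bottom = 1).
60 + 4 = 64, which is even, so the puzzle is not solvable.

Answer: no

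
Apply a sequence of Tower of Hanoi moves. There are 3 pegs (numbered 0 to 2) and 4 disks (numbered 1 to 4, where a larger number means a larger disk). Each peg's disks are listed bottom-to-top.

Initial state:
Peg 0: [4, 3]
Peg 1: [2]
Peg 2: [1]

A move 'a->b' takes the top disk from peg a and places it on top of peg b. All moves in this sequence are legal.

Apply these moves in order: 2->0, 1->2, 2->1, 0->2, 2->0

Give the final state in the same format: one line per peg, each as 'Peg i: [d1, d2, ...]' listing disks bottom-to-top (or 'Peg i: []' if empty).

Answer: Peg 0: [4, 3, 1]
Peg 1: [2]
Peg 2: []

Derivation:
After move 1 (2->0):
Peg 0: [4, 3, 1]
Peg 1: [2]
Peg 2: []

After move 2 (1->2):
Peg 0: [4, 3, 1]
Peg 1: []
Peg 2: [2]

After move 3 (2->1):
Peg 0: [4, 3, 1]
Peg 1: [2]
Peg 2: []

After move 4 (0->2):
Peg 0: [4, 3]
Peg 1: [2]
Peg 2: [1]

After move 5 (2->0):
Peg 0: [4, 3, 1]
Peg 1: [2]
Peg 2: []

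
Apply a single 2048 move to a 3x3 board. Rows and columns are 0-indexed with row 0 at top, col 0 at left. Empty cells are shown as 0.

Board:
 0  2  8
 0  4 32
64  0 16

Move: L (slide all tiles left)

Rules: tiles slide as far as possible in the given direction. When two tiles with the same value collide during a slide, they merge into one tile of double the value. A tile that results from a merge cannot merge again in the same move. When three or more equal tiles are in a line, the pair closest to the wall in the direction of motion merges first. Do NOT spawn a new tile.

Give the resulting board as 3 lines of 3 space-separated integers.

Answer:  2  8  0
 4 32  0
64 16  0

Derivation:
Slide left:
row 0: [0, 2, 8] -> [2, 8, 0]
row 1: [0, 4, 32] -> [4, 32, 0]
row 2: [64, 0, 16] -> [64, 16, 0]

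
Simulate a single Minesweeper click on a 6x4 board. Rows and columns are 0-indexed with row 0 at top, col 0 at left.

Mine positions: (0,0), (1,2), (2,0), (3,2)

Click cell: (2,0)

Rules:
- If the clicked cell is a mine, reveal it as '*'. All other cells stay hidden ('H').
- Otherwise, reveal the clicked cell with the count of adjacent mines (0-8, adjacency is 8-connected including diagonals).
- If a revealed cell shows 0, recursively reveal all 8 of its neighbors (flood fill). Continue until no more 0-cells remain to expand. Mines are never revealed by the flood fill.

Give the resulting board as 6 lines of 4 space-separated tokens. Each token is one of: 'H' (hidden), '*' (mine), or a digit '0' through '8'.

H H H H
H H H H
* H H H
H H H H
H H H H
H H H H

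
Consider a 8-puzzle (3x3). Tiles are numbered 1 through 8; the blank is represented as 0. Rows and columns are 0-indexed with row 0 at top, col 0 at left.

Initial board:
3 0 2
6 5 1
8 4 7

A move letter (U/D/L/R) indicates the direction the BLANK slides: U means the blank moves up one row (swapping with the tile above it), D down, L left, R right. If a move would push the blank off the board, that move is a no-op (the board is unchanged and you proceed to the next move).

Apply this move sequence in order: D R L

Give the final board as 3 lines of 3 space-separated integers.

Answer: 3 5 2
6 0 1
8 4 7

Derivation:
After move 1 (D):
3 5 2
6 0 1
8 4 7

After move 2 (R):
3 5 2
6 1 0
8 4 7

After move 3 (L):
3 5 2
6 0 1
8 4 7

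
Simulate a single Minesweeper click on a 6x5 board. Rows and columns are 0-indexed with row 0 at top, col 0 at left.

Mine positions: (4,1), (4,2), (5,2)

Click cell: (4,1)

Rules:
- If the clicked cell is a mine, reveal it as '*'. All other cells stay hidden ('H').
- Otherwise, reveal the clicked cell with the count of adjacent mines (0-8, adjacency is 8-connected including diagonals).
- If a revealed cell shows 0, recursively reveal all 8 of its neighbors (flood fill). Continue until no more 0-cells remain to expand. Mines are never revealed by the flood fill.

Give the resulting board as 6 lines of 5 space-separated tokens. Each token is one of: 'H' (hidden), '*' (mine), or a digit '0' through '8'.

H H H H H
H H H H H
H H H H H
H H H H H
H * H H H
H H H H H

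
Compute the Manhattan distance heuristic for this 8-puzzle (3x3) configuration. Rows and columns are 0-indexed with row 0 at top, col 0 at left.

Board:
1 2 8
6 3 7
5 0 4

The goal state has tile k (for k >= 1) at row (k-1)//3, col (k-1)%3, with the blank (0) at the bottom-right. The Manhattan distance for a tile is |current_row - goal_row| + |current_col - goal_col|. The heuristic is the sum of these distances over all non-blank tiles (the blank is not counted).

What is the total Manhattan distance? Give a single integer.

Tile 1: (0,0)->(0,0) = 0
Tile 2: (0,1)->(0,1) = 0
Tile 8: (0,2)->(2,1) = 3
Tile 6: (1,0)->(1,2) = 2
Tile 3: (1,1)->(0,2) = 2
Tile 7: (1,2)->(2,0) = 3
Tile 5: (2,0)->(1,1) = 2
Tile 4: (2,2)->(1,0) = 3
Sum: 0 + 0 + 3 + 2 + 2 + 3 + 2 + 3 = 15

Answer: 15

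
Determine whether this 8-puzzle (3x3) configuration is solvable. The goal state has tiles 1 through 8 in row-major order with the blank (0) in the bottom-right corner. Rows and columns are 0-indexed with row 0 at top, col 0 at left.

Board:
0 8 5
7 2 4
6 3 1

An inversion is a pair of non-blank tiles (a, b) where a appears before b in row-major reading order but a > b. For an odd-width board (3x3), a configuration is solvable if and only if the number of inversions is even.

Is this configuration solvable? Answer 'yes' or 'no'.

Inversions (pairs i<j in row-major order where tile[i] > tile[j] > 0): 22
22 is even, so the puzzle is solvable.

Answer: yes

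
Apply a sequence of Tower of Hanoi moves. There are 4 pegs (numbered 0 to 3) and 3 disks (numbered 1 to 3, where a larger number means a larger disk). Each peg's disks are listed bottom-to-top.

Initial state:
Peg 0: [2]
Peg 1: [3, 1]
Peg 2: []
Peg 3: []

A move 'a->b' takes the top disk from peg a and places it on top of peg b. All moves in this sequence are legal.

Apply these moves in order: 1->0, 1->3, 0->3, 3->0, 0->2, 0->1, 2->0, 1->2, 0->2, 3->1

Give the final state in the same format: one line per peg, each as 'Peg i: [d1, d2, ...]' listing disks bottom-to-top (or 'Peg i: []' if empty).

After move 1 (1->0):
Peg 0: [2, 1]
Peg 1: [3]
Peg 2: []
Peg 3: []

After move 2 (1->3):
Peg 0: [2, 1]
Peg 1: []
Peg 2: []
Peg 3: [3]

After move 3 (0->3):
Peg 0: [2]
Peg 1: []
Peg 2: []
Peg 3: [3, 1]

After move 4 (3->0):
Peg 0: [2, 1]
Peg 1: []
Peg 2: []
Peg 3: [3]

After move 5 (0->2):
Peg 0: [2]
Peg 1: []
Peg 2: [1]
Peg 3: [3]

After move 6 (0->1):
Peg 0: []
Peg 1: [2]
Peg 2: [1]
Peg 3: [3]

After move 7 (2->0):
Peg 0: [1]
Peg 1: [2]
Peg 2: []
Peg 3: [3]

After move 8 (1->2):
Peg 0: [1]
Peg 1: []
Peg 2: [2]
Peg 3: [3]

After move 9 (0->2):
Peg 0: []
Peg 1: []
Peg 2: [2, 1]
Peg 3: [3]

After move 10 (3->1):
Peg 0: []
Peg 1: [3]
Peg 2: [2, 1]
Peg 3: []

Answer: Peg 0: []
Peg 1: [3]
Peg 2: [2, 1]
Peg 3: []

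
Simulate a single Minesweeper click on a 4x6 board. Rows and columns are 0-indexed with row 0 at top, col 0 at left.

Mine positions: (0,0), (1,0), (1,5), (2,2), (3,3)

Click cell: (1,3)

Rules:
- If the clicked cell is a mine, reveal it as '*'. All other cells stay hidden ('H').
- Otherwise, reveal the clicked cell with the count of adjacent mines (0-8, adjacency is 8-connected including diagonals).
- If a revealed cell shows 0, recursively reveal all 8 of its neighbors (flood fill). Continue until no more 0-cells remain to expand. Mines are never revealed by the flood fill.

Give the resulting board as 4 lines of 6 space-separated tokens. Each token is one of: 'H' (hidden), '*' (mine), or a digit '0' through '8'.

H H H H H H
H H H 1 H H
H H H H H H
H H H H H H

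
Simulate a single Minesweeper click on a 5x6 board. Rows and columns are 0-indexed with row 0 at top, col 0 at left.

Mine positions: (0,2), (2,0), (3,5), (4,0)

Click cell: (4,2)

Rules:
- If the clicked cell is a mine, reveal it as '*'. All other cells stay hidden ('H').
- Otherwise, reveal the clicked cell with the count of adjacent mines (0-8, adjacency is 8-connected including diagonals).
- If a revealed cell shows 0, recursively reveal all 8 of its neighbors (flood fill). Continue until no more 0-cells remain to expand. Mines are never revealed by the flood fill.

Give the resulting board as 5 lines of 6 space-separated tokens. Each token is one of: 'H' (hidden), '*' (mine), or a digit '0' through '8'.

H H H 1 0 0
H 2 1 1 0 0
H 1 0 0 1 1
H 2 0 0 1 H
H 1 0 0 1 H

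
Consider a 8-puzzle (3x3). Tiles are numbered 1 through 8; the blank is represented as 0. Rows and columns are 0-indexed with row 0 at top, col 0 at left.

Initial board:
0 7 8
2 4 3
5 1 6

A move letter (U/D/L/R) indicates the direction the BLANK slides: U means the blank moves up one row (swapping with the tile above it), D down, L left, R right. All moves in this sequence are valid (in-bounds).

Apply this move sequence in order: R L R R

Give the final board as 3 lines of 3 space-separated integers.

Answer: 7 8 0
2 4 3
5 1 6

Derivation:
After move 1 (R):
7 0 8
2 4 3
5 1 6

After move 2 (L):
0 7 8
2 4 3
5 1 6

After move 3 (R):
7 0 8
2 4 3
5 1 6

After move 4 (R):
7 8 0
2 4 3
5 1 6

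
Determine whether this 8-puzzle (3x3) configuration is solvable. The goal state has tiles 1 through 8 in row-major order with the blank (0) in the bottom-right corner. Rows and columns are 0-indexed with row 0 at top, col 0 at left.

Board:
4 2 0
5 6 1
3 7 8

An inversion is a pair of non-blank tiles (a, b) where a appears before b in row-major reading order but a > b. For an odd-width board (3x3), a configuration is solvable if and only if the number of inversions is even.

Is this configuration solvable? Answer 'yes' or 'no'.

Answer: yes

Derivation:
Inversions (pairs i<j in row-major order where tile[i] > tile[j] > 0): 8
8 is even, so the puzzle is solvable.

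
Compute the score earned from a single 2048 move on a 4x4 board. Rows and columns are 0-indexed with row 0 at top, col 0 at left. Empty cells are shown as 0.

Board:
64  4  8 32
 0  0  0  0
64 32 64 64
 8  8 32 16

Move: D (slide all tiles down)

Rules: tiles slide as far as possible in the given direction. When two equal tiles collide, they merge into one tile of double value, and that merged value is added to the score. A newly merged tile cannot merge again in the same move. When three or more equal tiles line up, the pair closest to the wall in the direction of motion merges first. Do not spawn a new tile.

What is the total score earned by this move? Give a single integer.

Slide down:
col 0: [64, 0, 64, 8] -> [0, 0, 128, 8]  score +128 (running 128)
col 1: [4, 0, 32, 8] -> [0, 4, 32, 8]  score +0 (running 128)
col 2: [8, 0, 64, 32] -> [0, 8, 64, 32]  score +0 (running 128)
col 3: [32, 0, 64, 16] -> [0, 32, 64, 16]  score +0 (running 128)
Board after move:
  0   0   0   0
  0   4   8  32
128  32  64  64
  8   8  32  16

Answer: 128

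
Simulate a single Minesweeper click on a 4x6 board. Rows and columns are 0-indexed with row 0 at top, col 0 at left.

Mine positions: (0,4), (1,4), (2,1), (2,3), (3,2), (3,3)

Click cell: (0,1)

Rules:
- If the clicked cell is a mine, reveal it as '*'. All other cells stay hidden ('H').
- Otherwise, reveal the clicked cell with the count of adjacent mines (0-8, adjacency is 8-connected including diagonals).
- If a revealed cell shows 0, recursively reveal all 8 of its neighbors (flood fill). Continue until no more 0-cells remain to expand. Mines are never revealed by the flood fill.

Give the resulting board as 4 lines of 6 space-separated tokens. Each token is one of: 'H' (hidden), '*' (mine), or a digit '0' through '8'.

0 0 0 2 H H
1 1 2 3 H H
H H H H H H
H H H H H H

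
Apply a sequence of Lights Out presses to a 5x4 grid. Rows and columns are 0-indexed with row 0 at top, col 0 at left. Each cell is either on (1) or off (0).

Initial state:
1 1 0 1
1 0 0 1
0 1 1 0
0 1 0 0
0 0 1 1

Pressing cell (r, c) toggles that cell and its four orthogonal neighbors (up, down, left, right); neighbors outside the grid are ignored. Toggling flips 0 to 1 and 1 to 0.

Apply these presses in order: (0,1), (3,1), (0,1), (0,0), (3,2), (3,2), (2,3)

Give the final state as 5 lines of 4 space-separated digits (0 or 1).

After press 1 at (0,1):
0 0 1 1
1 1 0 1
0 1 1 0
0 1 0 0
0 0 1 1

After press 2 at (3,1):
0 0 1 1
1 1 0 1
0 0 1 0
1 0 1 0
0 1 1 1

After press 3 at (0,1):
1 1 0 1
1 0 0 1
0 0 1 0
1 0 1 0
0 1 1 1

After press 4 at (0,0):
0 0 0 1
0 0 0 1
0 0 1 0
1 0 1 0
0 1 1 1

After press 5 at (3,2):
0 0 0 1
0 0 0 1
0 0 0 0
1 1 0 1
0 1 0 1

After press 6 at (3,2):
0 0 0 1
0 0 0 1
0 0 1 0
1 0 1 0
0 1 1 1

After press 7 at (2,3):
0 0 0 1
0 0 0 0
0 0 0 1
1 0 1 1
0 1 1 1

Answer: 0 0 0 1
0 0 0 0
0 0 0 1
1 0 1 1
0 1 1 1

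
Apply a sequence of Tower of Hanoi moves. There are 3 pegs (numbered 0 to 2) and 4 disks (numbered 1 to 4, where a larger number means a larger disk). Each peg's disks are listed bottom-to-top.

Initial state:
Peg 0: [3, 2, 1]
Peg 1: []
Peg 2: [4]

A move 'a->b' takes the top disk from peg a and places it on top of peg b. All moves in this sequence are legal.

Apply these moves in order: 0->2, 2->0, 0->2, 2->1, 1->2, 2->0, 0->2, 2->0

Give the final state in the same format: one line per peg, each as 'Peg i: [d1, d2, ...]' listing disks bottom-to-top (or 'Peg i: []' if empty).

After move 1 (0->2):
Peg 0: [3, 2]
Peg 1: []
Peg 2: [4, 1]

After move 2 (2->0):
Peg 0: [3, 2, 1]
Peg 1: []
Peg 2: [4]

After move 3 (0->2):
Peg 0: [3, 2]
Peg 1: []
Peg 2: [4, 1]

After move 4 (2->1):
Peg 0: [3, 2]
Peg 1: [1]
Peg 2: [4]

After move 5 (1->2):
Peg 0: [3, 2]
Peg 1: []
Peg 2: [4, 1]

After move 6 (2->0):
Peg 0: [3, 2, 1]
Peg 1: []
Peg 2: [4]

After move 7 (0->2):
Peg 0: [3, 2]
Peg 1: []
Peg 2: [4, 1]

After move 8 (2->0):
Peg 0: [3, 2, 1]
Peg 1: []
Peg 2: [4]

Answer: Peg 0: [3, 2, 1]
Peg 1: []
Peg 2: [4]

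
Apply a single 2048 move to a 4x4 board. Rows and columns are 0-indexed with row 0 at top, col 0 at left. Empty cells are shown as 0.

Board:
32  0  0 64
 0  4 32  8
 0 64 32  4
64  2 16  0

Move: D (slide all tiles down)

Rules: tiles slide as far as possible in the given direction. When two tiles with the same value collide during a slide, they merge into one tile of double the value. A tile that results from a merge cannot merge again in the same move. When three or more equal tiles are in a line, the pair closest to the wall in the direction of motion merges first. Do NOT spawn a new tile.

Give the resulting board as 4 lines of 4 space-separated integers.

Answer:  0  0  0  0
 0  4  0 64
32 64 64  8
64  2 16  4

Derivation:
Slide down:
col 0: [32, 0, 0, 64] -> [0, 0, 32, 64]
col 1: [0, 4, 64, 2] -> [0, 4, 64, 2]
col 2: [0, 32, 32, 16] -> [0, 0, 64, 16]
col 3: [64, 8, 4, 0] -> [0, 64, 8, 4]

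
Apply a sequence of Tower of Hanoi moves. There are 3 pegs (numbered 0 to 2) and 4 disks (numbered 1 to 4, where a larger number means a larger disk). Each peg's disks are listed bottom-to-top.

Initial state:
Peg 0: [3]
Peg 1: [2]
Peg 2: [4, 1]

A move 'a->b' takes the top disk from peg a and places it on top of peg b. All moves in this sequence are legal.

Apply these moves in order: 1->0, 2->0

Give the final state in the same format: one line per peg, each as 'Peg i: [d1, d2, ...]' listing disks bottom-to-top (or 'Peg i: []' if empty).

After move 1 (1->0):
Peg 0: [3, 2]
Peg 1: []
Peg 2: [4, 1]

After move 2 (2->0):
Peg 0: [3, 2, 1]
Peg 1: []
Peg 2: [4]

Answer: Peg 0: [3, 2, 1]
Peg 1: []
Peg 2: [4]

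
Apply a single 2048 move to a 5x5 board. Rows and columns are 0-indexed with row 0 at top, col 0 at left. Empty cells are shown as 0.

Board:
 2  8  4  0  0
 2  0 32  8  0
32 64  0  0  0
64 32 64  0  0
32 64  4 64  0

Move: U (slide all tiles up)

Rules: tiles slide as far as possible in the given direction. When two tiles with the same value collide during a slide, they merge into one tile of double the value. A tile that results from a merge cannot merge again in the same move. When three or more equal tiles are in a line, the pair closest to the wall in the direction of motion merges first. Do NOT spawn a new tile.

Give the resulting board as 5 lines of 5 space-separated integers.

Slide up:
col 0: [2, 2, 32, 64, 32] -> [4, 32, 64, 32, 0]
col 1: [8, 0, 64, 32, 64] -> [8, 64, 32, 64, 0]
col 2: [4, 32, 0, 64, 4] -> [4, 32, 64, 4, 0]
col 3: [0, 8, 0, 0, 64] -> [8, 64, 0, 0, 0]
col 4: [0, 0, 0, 0, 0] -> [0, 0, 0, 0, 0]

Answer:  4  8  4  8  0
32 64 32 64  0
64 32 64  0  0
32 64  4  0  0
 0  0  0  0  0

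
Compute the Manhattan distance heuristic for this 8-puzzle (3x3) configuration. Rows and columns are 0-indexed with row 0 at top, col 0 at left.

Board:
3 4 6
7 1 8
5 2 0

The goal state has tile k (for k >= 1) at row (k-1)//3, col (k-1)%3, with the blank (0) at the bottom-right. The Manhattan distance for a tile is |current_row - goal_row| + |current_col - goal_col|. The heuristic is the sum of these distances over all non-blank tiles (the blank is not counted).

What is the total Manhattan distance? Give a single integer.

Tile 3: (0,0)->(0,2) = 2
Tile 4: (0,1)->(1,0) = 2
Tile 6: (0,2)->(1,2) = 1
Tile 7: (1,0)->(2,0) = 1
Tile 1: (1,1)->(0,0) = 2
Tile 8: (1,2)->(2,1) = 2
Tile 5: (2,0)->(1,1) = 2
Tile 2: (2,1)->(0,1) = 2
Sum: 2 + 2 + 1 + 1 + 2 + 2 + 2 + 2 = 14

Answer: 14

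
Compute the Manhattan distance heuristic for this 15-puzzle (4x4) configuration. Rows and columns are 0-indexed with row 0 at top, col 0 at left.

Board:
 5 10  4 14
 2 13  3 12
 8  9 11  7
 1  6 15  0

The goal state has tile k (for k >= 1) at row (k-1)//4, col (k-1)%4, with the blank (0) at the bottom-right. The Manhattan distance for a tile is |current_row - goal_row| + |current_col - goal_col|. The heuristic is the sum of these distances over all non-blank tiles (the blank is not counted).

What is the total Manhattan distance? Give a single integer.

Tile 5: (0,0)->(1,0) = 1
Tile 10: (0,1)->(2,1) = 2
Tile 4: (0,2)->(0,3) = 1
Tile 14: (0,3)->(3,1) = 5
Tile 2: (1,0)->(0,1) = 2
Tile 13: (1,1)->(3,0) = 3
Tile 3: (1,2)->(0,2) = 1
Tile 12: (1,3)->(2,3) = 1
Tile 8: (2,0)->(1,3) = 4
Tile 9: (2,1)->(2,0) = 1
Tile 11: (2,2)->(2,2) = 0
Tile 7: (2,3)->(1,2) = 2
Tile 1: (3,0)->(0,0) = 3
Tile 6: (3,1)->(1,1) = 2
Tile 15: (3,2)->(3,2) = 0
Sum: 1 + 2 + 1 + 5 + 2 + 3 + 1 + 1 + 4 + 1 + 0 + 2 + 3 + 2 + 0 = 28

Answer: 28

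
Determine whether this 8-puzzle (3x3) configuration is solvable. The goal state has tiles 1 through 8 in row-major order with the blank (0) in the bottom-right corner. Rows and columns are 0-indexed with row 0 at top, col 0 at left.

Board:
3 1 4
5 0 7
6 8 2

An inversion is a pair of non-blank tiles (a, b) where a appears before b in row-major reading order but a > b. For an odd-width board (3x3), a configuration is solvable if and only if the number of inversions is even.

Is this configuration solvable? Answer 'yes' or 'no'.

Inversions (pairs i<j in row-major order where tile[i] > tile[j] > 0): 8
8 is even, so the puzzle is solvable.

Answer: yes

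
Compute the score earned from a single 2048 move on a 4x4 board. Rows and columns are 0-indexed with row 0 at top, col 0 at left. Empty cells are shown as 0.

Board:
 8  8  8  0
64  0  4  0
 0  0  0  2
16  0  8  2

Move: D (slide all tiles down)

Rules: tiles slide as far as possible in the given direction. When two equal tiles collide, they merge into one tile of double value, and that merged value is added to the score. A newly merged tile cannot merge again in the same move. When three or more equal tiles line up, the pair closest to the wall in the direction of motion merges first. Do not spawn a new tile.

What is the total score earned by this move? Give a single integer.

Answer: 4

Derivation:
Slide down:
col 0: [8, 64, 0, 16] -> [0, 8, 64, 16]  score +0 (running 0)
col 1: [8, 0, 0, 0] -> [0, 0, 0, 8]  score +0 (running 0)
col 2: [8, 4, 0, 8] -> [0, 8, 4, 8]  score +0 (running 0)
col 3: [0, 0, 2, 2] -> [0, 0, 0, 4]  score +4 (running 4)
Board after move:
 0  0  0  0
 8  0  8  0
64  0  4  0
16  8  8  4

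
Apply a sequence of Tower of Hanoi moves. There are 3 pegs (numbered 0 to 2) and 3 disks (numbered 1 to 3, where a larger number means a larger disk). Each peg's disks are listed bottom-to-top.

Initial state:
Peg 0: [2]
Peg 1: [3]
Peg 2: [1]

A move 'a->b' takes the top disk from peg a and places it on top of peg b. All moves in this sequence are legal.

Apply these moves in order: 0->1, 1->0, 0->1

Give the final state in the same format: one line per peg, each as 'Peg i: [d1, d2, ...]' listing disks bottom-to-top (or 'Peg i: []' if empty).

Answer: Peg 0: []
Peg 1: [3, 2]
Peg 2: [1]

Derivation:
After move 1 (0->1):
Peg 0: []
Peg 1: [3, 2]
Peg 2: [1]

After move 2 (1->0):
Peg 0: [2]
Peg 1: [3]
Peg 2: [1]

After move 3 (0->1):
Peg 0: []
Peg 1: [3, 2]
Peg 2: [1]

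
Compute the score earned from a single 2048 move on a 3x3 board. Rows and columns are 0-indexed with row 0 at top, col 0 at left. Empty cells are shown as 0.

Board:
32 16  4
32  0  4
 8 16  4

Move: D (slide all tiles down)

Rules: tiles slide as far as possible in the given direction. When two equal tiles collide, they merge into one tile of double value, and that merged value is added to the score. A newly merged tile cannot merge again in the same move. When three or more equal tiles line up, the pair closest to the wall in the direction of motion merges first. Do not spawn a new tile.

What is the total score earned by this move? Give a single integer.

Slide down:
col 0: [32, 32, 8] -> [0, 64, 8]  score +64 (running 64)
col 1: [16, 0, 16] -> [0, 0, 32]  score +32 (running 96)
col 2: [4, 4, 4] -> [0, 4, 8]  score +8 (running 104)
Board after move:
 0  0  0
64  0  4
 8 32  8

Answer: 104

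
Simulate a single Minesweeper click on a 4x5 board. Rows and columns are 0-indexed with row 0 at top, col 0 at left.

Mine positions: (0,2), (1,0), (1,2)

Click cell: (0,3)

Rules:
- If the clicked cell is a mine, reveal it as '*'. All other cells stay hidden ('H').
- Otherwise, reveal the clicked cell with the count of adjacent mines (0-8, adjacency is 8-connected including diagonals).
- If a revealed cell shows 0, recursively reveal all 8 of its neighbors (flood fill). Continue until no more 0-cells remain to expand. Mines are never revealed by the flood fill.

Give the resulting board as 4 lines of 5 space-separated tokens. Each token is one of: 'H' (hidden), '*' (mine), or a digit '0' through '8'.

H H H 2 H
H H H H H
H H H H H
H H H H H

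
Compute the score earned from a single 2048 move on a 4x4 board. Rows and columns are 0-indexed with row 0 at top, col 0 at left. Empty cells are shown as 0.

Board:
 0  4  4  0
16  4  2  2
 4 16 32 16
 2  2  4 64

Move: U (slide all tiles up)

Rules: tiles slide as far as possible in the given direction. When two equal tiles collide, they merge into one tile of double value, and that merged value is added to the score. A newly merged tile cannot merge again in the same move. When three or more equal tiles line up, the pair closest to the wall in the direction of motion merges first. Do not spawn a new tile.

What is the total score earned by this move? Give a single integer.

Answer: 8

Derivation:
Slide up:
col 0: [0, 16, 4, 2] -> [16, 4, 2, 0]  score +0 (running 0)
col 1: [4, 4, 16, 2] -> [8, 16, 2, 0]  score +8 (running 8)
col 2: [4, 2, 32, 4] -> [4, 2, 32, 4]  score +0 (running 8)
col 3: [0, 2, 16, 64] -> [2, 16, 64, 0]  score +0 (running 8)
Board after move:
16  8  4  2
 4 16  2 16
 2  2 32 64
 0  0  4  0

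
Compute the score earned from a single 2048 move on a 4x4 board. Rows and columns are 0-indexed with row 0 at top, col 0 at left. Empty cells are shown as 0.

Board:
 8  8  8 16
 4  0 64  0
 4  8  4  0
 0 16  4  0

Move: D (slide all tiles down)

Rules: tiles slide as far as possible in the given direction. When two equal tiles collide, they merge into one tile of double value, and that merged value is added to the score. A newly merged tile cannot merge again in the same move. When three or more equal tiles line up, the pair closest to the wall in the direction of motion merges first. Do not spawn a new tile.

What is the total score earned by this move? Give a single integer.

Answer: 32

Derivation:
Slide down:
col 0: [8, 4, 4, 0] -> [0, 0, 8, 8]  score +8 (running 8)
col 1: [8, 0, 8, 16] -> [0, 0, 16, 16]  score +16 (running 24)
col 2: [8, 64, 4, 4] -> [0, 8, 64, 8]  score +8 (running 32)
col 3: [16, 0, 0, 0] -> [0, 0, 0, 16]  score +0 (running 32)
Board after move:
 0  0  0  0
 0  0  8  0
 8 16 64  0
 8 16  8 16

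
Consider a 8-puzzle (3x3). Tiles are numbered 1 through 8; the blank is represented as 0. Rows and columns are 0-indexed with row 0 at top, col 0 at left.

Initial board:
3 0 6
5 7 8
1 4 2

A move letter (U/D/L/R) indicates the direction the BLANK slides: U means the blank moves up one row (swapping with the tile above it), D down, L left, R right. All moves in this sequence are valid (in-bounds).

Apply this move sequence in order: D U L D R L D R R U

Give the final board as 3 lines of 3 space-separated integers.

After move 1 (D):
3 7 6
5 0 8
1 4 2

After move 2 (U):
3 0 6
5 7 8
1 4 2

After move 3 (L):
0 3 6
5 7 8
1 4 2

After move 4 (D):
5 3 6
0 7 8
1 4 2

After move 5 (R):
5 3 6
7 0 8
1 4 2

After move 6 (L):
5 3 6
0 7 8
1 4 2

After move 7 (D):
5 3 6
1 7 8
0 4 2

After move 8 (R):
5 3 6
1 7 8
4 0 2

After move 9 (R):
5 3 6
1 7 8
4 2 0

After move 10 (U):
5 3 6
1 7 0
4 2 8

Answer: 5 3 6
1 7 0
4 2 8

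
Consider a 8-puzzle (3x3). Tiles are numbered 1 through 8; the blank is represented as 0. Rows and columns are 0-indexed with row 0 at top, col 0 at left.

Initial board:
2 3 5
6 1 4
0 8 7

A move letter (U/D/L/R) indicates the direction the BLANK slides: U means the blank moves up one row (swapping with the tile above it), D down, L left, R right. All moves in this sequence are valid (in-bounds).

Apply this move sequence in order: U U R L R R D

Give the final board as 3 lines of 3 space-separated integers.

After move 1 (U):
2 3 5
0 1 4
6 8 7

After move 2 (U):
0 3 5
2 1 4
6 8 7

After move 3 (R):
3 0 5
2 1 4
6 8 7

After move 4 (L):
0 3 5
2 1 4
6 8 7

After move 5 (R):
3 0 5
2 1 4
6 8 7

After move 6 (R):
3 5 0
2 1 4
6 8 7

After move 7 (D):
3 5 4
2 1 0
6 8 7

Answer: 3 5 4
2 1 0
6 8 7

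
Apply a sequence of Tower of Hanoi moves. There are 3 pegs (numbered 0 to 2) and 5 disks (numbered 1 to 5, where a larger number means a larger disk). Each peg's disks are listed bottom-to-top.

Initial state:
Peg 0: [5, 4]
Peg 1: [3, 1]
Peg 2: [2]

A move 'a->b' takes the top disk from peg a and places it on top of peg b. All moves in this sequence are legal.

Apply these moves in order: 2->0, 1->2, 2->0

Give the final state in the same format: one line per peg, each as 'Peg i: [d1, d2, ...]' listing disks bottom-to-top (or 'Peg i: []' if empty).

After move 1 (2->0):
Peg 0: [5, 4, 2]
Peg 1: [3, 1]
Peg 2: []

After move 2 (1->2):
Peg 0: [5, 4, 2]
Peg 1: [3]
Peg 2: [1]

After move 3 (2->0):
Peg 0: [5, 4, 2, 1]
Peg 1: [3]
Peg 2: []

Answer: Peg 0: [5, 4, 2, 1]
Peg 1: [3]
Peg 2: []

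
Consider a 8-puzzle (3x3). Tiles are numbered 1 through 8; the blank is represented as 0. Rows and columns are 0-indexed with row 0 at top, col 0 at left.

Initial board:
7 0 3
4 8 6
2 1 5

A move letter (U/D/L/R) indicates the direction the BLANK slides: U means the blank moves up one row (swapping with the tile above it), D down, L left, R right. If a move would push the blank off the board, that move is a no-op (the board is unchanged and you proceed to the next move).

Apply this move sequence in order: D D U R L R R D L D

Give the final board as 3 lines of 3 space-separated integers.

Answer: 7 8 3
4 6 5
2 0 1

Derivation:
After move 1 (D):
7 8 3
4 0 6
2 1 5

After move 2 (D):
7 8 3
4 1 6
2 0 5

After move 3 (U):
7 8 3
4 0 6
2 1 5

After move 4 (R):
7 8 3
4 6 0
2 1 5

After move 5 (L):
7 8 3
4 0 6
2 1 5

After move 6 (R):
7 8 3
4 6 0
2 1 5

After move 7 (R):
7 8 3
4 6 0
2 1 5

After move 8 (D):
7 8 3
4 6 5
2 1 0

After move 9 (L):
7 8 3
4 6 5
2 0 1

After move 10 (D):
7 8 3
4 6 5
2 0 1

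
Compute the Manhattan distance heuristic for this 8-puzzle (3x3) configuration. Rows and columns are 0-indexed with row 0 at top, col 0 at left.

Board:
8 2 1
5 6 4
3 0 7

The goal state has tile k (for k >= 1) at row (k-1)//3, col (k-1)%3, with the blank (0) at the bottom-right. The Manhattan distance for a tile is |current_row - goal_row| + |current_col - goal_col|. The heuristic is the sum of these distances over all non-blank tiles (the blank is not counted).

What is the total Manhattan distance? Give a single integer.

Answer: 15

Derivation:
Tile 8: (0,0)->(2,1) = 3
Tile 2: (0,1)->(0,1) = 0
Tile 1: (0,2)->(0,0) = 2
Tile 5: (1,0)->(1,1) = 1
Tile 6: (1,1)->(1,2) = 1
Tile 4: (1,2)->(1,0) = 2
Tile 3: (2,0)->(0,2) = 4
Tile 7: (2,2)->(2,0) = 2
Sum: 3 + 0 + 2 + 1 + 1 + 2 + 4 + 2 = 15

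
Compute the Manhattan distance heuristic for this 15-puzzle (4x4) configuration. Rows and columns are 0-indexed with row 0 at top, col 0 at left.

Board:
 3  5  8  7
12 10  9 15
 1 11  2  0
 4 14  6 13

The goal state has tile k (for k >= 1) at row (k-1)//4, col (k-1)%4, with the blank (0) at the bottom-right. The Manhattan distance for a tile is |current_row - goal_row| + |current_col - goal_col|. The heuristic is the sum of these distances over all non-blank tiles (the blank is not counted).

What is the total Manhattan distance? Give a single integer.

Answer: 37

Derivation:
Tile 3: at (0,0), goal (0,2), distance |0-0|+|0-2| = 2
Tile 5: at (0,1), goal (1,0), distance |0-1|+|1-0| = 2
Tile 8: at (0,2), goal (1,3), distance |0-1|+|2-3| = 2
Tile 7: at (0,3), goal (1,2), distance |0-1|+|3-2| = 2
Tile 12: at (1,0), goal (2,3), distance |1-2|+|0-3| = 4
Tile 10: at (1,1), goal (2,1), distance |1-2|+|1-1| = 1
Tile 9: at (1,2), goal (2,0), distance |1-2|+|2-0| = 3
Tile 15: at (1,3), goal (3,2), distance |1-3|+|3-2| = 3
Tile 1: at (2,0), goal (0,0), distance |2-0|+|0-0| = 2
Tile 11: at (2,1), goal (2,2), distance |2-2|+|1-2| = 1
Tile 2: at (2,2), goal (0,1), distance |2-0|+|2-1| = 3
Tile 4: at (3,0), goal (0,3), distance |3-0|+|0-3| = 6
Tile 14: at (3,1), goal (3,1), distance |3-3|+|1-1| = 0
Tile 6: at (3,2), goal (1,1), distance |3-1|+|2-1| = 3
Tile 13: at (3,3), goal (3,0), distance |3-3|+|3-0| = 3
Sum: 2 + 2 + 2 + 2 + 4 + 1 + 3 + 3 + 2 + 1 + 3 + 6 + 0 + 3 + 3 = 37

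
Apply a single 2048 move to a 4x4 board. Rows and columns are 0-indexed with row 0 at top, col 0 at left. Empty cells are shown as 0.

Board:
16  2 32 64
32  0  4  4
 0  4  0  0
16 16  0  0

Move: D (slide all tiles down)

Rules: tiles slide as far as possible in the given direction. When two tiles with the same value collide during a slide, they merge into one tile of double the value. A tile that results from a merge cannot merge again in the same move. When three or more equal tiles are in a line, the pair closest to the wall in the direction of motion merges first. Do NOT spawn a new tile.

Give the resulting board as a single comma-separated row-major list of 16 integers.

Slide down:
col 0: [16, 32, 0, 16] -> [0, 16, 32, 16]
col 1: [2, 0, 4, 16] -> [0, 2, 4, 16]
col 2: [32, 4, 0, 0] -> [0, 0, 32, 4]
col 3: [64, 4, 0, 0] -> [0, 0, 64, 4]

Answer: 0, 0, 0, 0, 16, 2, 0, 0, 32, 4, 32, 64, 16, 16, 4, 4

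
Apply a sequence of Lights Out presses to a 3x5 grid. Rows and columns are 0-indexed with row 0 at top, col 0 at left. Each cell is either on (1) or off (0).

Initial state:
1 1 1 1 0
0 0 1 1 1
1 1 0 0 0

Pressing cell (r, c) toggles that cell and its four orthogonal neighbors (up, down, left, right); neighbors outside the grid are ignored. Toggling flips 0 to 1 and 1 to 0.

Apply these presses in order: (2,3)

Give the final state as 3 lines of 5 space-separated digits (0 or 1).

After press 1 at (2,3):
1 1 1 1 0
0 0 1 0 1
1 1 1 1 1

Answer: 1 1 1 1 0
0 0 1 0 1
1 1 1 1 1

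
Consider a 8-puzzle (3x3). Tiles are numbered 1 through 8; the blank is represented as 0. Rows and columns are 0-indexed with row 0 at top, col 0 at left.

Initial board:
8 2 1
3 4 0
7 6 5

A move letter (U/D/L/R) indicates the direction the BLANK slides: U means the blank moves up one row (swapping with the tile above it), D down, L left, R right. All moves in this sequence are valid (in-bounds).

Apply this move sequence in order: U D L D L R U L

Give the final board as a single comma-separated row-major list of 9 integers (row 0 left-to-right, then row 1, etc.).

Answer: 8, 2, 1, 0, 3, 4, 7, 6, 5

Derivation:
After move 1 (U):
8 2 0
3 4 1
7 6 5

After move 2 (D):
8 2 1
3 4 0
7 6 5

After move 3 (L):
8 2 1
3 0 4
7 6 5

After move 4 (D):
8 2 1
3 6 4
7 0 5

After move 5 (L):
8 2 1
3 6 4
0 7 5

After move 6 (R):
8 2 1
3 6 4
7 0 5

After move 7 (U):
8 2 1
3 0 4
7 6 5

After move 8 (L):
8 2 1
0 3 4
7 6 5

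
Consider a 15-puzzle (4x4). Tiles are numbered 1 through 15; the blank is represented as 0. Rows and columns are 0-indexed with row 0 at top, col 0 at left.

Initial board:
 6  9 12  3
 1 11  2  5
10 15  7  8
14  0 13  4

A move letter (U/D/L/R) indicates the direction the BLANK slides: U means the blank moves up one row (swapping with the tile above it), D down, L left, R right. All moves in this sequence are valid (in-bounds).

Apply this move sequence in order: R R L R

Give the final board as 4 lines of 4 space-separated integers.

Answer:  6  9 12  3
 1 11  2  5
10 15  7  8
14 13  4  0

Derivation:
After move 1 (R):
 6  9 12  3
 1 11  2  5
10 15  7  8
14 13  0  4

After move 2 (R):
 6  9 12  3
 1 11  2  5
10 15  7  8
14 13  4  0

After move 3 (L):
 6  9 12  3
 1 11  2  5
10 15  7  8
14 13  0  4

After move 4 (R):
 6  9 12  3
 1 11  2  5
10 15  7  8
14 13  4  0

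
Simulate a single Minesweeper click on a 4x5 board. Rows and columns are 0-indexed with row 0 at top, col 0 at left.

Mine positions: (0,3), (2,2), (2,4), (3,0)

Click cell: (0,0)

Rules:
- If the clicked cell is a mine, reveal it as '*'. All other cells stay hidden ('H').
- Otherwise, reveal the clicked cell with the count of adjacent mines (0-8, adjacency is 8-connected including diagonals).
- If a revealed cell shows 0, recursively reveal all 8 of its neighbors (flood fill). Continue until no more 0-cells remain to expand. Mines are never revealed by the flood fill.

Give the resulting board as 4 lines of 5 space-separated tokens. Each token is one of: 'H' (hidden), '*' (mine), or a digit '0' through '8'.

0 0 1 H H
0 1 2 H H
1 2 H H H
H H H H H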